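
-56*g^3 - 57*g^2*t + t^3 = (-8*g + t)*(g + t)*(7*g + t)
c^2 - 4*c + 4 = (c - 2)^2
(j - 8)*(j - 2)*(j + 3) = j^3 - 7*j^2 - 14*j + 48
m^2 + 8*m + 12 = (m + 2)*(m + 6)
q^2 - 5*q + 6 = (q - 3)*(q - 2)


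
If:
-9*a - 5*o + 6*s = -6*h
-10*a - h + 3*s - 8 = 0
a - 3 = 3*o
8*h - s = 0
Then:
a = -1641/884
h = -203/442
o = -1431/884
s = -812/221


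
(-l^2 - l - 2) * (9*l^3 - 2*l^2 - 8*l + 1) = -9*l^5 - 7*l^4 - 8*l^3 + 11*l^2 + 15*l - 2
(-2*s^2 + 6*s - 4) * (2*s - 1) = -4*s^3 + 14*s^2 - 14*s + 4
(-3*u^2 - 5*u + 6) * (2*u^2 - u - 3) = -6*u^4 - 7*u^3 + 26*u^2 + 9*u - 18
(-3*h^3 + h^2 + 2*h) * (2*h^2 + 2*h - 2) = -6*h^5 - 4*h^4 + 12*h^3 + 2*h^2 - 4*h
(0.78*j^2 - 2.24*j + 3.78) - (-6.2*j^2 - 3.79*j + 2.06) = 6.98*j^2 + 1.55*j + 1.72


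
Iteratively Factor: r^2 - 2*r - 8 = (r + 2)*(r - 4)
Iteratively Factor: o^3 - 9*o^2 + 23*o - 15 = (o - 3)*(o^2 - 6*o + 5) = (o - 3)*(o - 1)*(o - 5)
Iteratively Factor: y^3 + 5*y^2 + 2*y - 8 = (y + 4)*(y^2 + y - 2) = (y + 2)*(y + 4)*(y - 1)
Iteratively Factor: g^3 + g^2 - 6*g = (g + 3)*(g^2 - 2*g) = (g - 2)*(g + 3)*(g)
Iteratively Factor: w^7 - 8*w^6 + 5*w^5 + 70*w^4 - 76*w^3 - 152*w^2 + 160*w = (w - 4)*(w^6 - 4*w^5 - 11*w^4 + 26*w^3 + 28*w^2 - 40*w) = (w - 4)*(w - 1)*(w^5 - 3*w^4 - 14*w^3 + 12*w^2 + 40*w) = (w - 5)*(w - 4)*(w - 1)*(w^4 + 2*w^3 - 4*w^2 - 8*w) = (w - 5)*(w - 4)*(w - 1)*(w + 2)*(w^3 - 4*w) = w*(w - 5)*(w - 4)*(w - 1)*(w + 2)*(w^2 - 4) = w*(w - 5)*(w - 4)*(w - 1)*(w + 2)^2*(w - 2)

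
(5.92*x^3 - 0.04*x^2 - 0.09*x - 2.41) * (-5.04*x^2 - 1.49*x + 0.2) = -29.8368*x^5 - 8.6192*x^4 + 1.6972*x^3 + 12.2725*x^2 + 3.5729*x - 0.482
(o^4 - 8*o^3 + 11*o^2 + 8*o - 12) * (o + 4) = o^5 - 4*o^4 - 21*o^3 + 52*o^2 + 20*o - 48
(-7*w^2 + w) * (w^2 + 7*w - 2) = -7*w^4 - 48*w^3 + 21*w^2 - 2*w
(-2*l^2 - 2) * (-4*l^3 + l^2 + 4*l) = 8*l^5 - 2*l^4 - 2*l^2 - 8*l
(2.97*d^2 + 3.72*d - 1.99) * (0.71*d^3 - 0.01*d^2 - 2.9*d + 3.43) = 2.1087*d^5 + 2.6115*d^4 - 10.0631*d^3 - 0.581*d^2 + 18.5306*d - 6.8257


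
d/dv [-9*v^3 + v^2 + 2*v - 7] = -27*v^2 + 2*v + 2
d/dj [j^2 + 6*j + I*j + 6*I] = 2*j + 6 + I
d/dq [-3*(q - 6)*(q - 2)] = 24 - 6*q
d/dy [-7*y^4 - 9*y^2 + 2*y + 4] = -28*y^3 - 18*y + 2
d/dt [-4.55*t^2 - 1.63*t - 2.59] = -9.1*t - 1.63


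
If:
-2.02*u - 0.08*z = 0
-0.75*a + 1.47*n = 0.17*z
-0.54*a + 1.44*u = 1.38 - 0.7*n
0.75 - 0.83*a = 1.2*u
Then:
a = 7.48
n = 17.10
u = -4.55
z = 114.87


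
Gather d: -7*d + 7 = 7 - 7*d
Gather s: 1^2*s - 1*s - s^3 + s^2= -s^3 + s^2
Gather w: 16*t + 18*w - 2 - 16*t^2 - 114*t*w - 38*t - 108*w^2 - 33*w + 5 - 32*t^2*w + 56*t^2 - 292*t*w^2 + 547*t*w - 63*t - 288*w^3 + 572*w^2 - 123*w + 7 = 40*t^2 - 85*t - 288*w^3 + w^2*(464 - 292*t) + w*(-32*t^2 + 433*t - 138) + 10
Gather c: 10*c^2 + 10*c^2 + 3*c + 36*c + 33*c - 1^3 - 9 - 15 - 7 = 20*c^2 + 72*c - 32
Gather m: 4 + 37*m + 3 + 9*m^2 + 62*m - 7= 9*m^2 + 99*m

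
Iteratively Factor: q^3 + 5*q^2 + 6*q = (q + 2)*(q^2 + 3*q) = (q + 2)*(q + 3)*(q)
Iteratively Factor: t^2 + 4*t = (t)*(t + 4)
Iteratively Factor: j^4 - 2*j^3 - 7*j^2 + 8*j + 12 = (j - 2)*(j^3 - 7*j - 6) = (j - 3)*(j - 2)*(j^2 + 3*j + 2) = (j - 3)*(j - 2)*(j + 1)*(j + 2)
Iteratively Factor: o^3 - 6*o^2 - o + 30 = (o - 3)*(o^2 - 3*o - 10) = (o - 5)*(o - 3)*(o + 2)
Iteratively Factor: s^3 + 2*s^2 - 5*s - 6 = (s + 3)*(s^2 - s - 2) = (s - 2)*(s + 3)*(s + 1)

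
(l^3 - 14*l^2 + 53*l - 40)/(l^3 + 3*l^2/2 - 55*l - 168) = 2*(l^2 - 6*l + 5)/(2*l^2 + 19*l + 42)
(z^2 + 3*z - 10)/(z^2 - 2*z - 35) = (z - 2)/(z - 7)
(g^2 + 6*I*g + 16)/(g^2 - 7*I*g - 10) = (g + 8*I)/(g - 5*I)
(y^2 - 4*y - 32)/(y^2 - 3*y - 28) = (y - 8)/(y - 7)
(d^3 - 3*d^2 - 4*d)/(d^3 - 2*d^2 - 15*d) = (-d^2 + 3*d + 4)/(-d^2 + 2*d + 15)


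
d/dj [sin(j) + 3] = cos(j)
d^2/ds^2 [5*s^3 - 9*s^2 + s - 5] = 30*s - 18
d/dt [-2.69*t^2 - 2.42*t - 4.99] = -5.38*t - 2.42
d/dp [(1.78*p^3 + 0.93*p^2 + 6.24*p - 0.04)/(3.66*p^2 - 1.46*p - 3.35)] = (6.5148*p^4 - 5.1976*p^3 - 42.0852*p^2 - 5.9382*p - 20.9624)/(13.3956*p^4 - 10.6872*p^3 - 22.3904*p^2 + 9.782*p + 11.2225)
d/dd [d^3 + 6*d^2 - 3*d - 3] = 3*d^2 + 12*d - 3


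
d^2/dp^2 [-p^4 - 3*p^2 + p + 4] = -12*p^2 - 6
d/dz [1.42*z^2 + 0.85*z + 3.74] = 2.84*z + 0.85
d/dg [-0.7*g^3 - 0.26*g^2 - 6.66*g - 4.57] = -2.1*g^2 - 0.52*g - 6.66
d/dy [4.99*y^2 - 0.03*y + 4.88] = 9.98*y - 0.03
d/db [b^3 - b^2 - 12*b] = 3*b^2 - 2*b - 12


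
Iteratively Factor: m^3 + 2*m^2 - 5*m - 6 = (m - 2)*(m^2 + 4*m + 3) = (m - 2)*(m + 3)*(m + 1)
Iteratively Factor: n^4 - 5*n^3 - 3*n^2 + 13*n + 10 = (n + 1)*(n^3 - 6*n^2 + 3*n + 10) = (n - 5)*(n + 1)*(n^2 - n - 2) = (n - 5)*(n + 1)^2*(n - 2)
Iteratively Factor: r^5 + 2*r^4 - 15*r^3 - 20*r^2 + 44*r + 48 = (r - 3)*(r^4 + 5*r^3 - 20*r - 16) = (r - 3)*(r + 4)*(r^3 + r^2 - 4*r - 4) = (r - 3)*(r - 2)*(r + 4)*(r^2 + 3*r + 2) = (r - 3)*(r - 2)*(r + 1)*(r + 4)*(r + 2)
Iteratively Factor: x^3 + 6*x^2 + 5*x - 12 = (x + 4)*(x^2 + 2*x - 3) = (x + 3)*(x + 4)*(x - 1)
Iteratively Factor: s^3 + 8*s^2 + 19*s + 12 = (s + 1)*(s^2 + 7*s + 12) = (s + 1)*(s + 4)*(s + 3)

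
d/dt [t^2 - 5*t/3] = 2*t - 5/3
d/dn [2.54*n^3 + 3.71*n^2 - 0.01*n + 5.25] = 7.62*n^2 + 7.42*n - 0.01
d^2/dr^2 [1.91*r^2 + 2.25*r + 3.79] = 3.82000000000000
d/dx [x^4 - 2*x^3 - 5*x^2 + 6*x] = 4*x^3 - 6*x^2 - 10*x + 6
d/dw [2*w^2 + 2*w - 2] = 4*w + 2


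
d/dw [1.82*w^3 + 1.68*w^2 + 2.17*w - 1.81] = 5.46*w^2 + 3.36*w + 2.17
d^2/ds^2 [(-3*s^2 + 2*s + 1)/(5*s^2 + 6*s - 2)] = 2*(140*s^3 - 15*s^2 + 150*s + 58)/(125*s^6 + 450*s^5 + 390*s^4 - 144*s^3 - 156*s^2 + 72*s - 8)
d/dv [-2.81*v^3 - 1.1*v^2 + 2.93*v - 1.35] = -8.43*v^2 - 2.2*v + 2.93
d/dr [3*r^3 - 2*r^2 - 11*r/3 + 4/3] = 9*r^2 - 4*r - 11/3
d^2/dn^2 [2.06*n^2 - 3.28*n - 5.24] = 4.12000000000000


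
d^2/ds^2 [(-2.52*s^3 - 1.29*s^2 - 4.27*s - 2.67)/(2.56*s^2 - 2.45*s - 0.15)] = (-2.8421709430404e-14*s^5 + 2.1316282072803e-14*s^4 - 104.337464*s^3 - 113.517432*s^2 + 90.29916*s - 31.02351)/(16.777216*s^6 - 48.16896*s^5 + 43.15008*s^4 - 9.061325*s^3 - 2.528325*s^2 - 0.165375*s - 0.003375)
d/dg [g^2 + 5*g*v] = 2*g + 5*v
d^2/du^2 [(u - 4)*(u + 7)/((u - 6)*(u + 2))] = 2*(7*u^3 - 48*u^2 + 444*u - 784)/(u^6 - 12*u^5 + 12*u^4 + 224*u^3 - 144*u^2 - 1728*u - 1728)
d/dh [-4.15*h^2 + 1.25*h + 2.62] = 1.25 - 8.3*h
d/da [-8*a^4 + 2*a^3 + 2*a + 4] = -32*a^3 + 6*a^2 + 2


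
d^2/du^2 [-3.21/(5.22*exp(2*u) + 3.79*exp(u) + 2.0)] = (-3.21*(10.44*exp(u) + 3.79)*(20.88*exp(u) + 7.58)*exp(u) + (67.0248*exp(u) + 12.1659)*(5.22*exp(2*u) + 3.79*exp(u) + 2.0))*exp(u)/(5.22*exp(2*u) + 3.79*exp(u) + 2.0)^3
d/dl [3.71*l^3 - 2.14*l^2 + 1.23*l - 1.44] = 11.13*l^2 - 4.28*l + 1.23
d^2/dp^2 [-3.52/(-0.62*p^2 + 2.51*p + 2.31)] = (2.706176*p^2 - 10.955648*p - 3.52*(1.24*p - 2.51)*(2.48*p - 5.02) - 10.082688)/(-0.62*p^2 + 2.51*p + 2.31)^3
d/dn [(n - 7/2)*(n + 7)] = 2*n + 7/2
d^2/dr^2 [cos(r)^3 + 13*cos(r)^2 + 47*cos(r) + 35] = -191*cos(r)/4 - 26*cos(2*r) - 9*cos(3*r)/4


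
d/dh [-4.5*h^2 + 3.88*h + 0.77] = 3.88 - 9.0*h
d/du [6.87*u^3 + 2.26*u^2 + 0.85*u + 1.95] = 20.61*u^2 + 4.52*u + 0.85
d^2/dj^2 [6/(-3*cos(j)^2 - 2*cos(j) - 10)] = 3*(72*sin(j)^4 + 196*sin(j)^2 - 85*cos(j) + 9*cos(3*j) - 164)/(-3*sin(j)^2 + 2*cos(j) + 13)^3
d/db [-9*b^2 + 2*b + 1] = 2 - 18*b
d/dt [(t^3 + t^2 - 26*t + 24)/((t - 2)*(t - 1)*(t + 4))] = 32*(t + 1)/(t^4 + 4*t^3 - 12*t^2 - 32*t + 64)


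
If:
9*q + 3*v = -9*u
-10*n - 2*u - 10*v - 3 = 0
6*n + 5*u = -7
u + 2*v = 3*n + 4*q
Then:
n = -106/173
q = 893/1730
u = -115/173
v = 771/1730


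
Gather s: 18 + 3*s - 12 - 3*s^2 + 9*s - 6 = -3*s^2 + 12*s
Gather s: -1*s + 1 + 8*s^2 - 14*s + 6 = 8*s^2 - 15*s + 7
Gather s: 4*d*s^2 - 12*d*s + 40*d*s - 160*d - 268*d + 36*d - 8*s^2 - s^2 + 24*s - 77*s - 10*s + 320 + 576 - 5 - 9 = -392*d + s^2*(4*d - 9) + s*(28*d - 63) + 882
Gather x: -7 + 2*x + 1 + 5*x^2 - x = 5*x^2 + x - 6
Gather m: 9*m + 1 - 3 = 9*m - 2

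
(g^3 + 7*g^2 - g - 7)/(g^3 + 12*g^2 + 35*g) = (g^2 - 1)/(g*(g + 5))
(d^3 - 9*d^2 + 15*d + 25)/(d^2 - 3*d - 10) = (d^2 - 4*d - 5)/(d + 2)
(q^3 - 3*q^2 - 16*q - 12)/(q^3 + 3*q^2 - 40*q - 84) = (q + 1)/(q + 7)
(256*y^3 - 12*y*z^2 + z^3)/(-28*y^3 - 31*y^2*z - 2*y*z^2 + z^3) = (-64*y^2 + 16*y*z - z^2)/(7*y^2 + 6*y*z - z^2)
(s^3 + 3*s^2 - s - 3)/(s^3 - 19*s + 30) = (s^3 + 3*s^2 - s - 3)/(s^3 - 19*s + 30)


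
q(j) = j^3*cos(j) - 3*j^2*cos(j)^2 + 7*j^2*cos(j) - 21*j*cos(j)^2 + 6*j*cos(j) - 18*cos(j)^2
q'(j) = -j^3*sin(j) + 6*j^2*sin(j)*cos(j) - 7*j^2*sin(j) + 3*j^2*cos(j) + 42*j*sin(j)*cos(j) - 6*j*sin(j) - 6*j*cos(j)^2 + 14*j*cos(j) + 36*sin(j)*cos(j) - 21*cos(j)^2 + 6*cos(j)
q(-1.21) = 0.81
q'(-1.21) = -0.89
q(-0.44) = -8.89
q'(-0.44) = -22.43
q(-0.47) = -8.22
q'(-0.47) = -22.10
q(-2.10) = -1.27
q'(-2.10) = -0.45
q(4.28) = -125.94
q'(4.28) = 275.99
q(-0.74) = -2.98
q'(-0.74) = -15.81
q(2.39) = -95.21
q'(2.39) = -191.76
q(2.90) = -195.91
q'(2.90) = -178.41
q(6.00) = 251.60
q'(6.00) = 143.17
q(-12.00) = -809.33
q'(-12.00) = 868.43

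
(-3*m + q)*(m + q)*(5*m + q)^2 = -75*m^4 - 80*m^3*q + 2*m^2*q^2 + 8*m*q^3 + q^4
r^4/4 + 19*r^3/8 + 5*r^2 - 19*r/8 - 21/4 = (r/4 + 1/4)*(r - 1)*(r + 7/2)*(r + 6)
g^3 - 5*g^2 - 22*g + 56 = (g - 7)*(g - 2)*(g + 4)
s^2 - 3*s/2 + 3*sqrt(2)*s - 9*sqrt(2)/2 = (s - 3/2)*(s + 3*sqrt(2))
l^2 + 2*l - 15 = (l - 3)*(l + 5)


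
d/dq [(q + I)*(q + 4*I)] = 2*q + 5*I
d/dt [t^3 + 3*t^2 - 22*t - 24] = 3*t^2 + 6*t - 22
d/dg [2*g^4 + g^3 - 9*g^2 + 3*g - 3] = 8*g^3 + 3*g^2 - 18*g + 3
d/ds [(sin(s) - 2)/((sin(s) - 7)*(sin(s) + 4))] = (4*sin(s) + cos(s)^2 - 35)*cos(s)/((sin(s) - 7)^2*(sin(s) + 4)^2)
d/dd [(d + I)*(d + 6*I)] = 2*d + 7*I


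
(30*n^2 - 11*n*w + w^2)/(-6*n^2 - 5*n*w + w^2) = (-5*n + w)/(n + w)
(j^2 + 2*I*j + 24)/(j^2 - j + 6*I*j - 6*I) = (j - 4*I)/(j - 1)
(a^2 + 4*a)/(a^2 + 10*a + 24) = a/(a + 6)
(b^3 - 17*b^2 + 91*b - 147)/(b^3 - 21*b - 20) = (-b^3 + 17*b^2 - 91*b + 147)/(-b^3 + 21*b + 20)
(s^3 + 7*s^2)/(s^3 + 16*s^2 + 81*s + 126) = s^2/(s^2 + 9*s + 18)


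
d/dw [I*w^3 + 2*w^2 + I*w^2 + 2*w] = 3*I*w^2 + 2*w*(2 + I) + 2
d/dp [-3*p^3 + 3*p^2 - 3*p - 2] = -9*p^2 + 6*p - 3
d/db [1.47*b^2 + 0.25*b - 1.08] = 2.94*b + 0.25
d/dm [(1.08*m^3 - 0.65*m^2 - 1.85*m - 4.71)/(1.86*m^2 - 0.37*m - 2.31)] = (2.0088*m^4 - 0.7992*m^3 - 3.8029*m^2 + 20.5242*m + 2.5308)/(3.4596*m^4 - 1.3764*m^3 - 8.4563*m^2 + 1.7094*m + 5.3361)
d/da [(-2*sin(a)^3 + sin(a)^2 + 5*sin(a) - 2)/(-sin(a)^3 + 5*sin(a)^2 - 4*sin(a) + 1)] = (-9*sin(a)^4 + 26*sin(a)^3 - 41*sin(a)^2 + 22*sin(a) - 3)*cos(a)/(sin(a)^3 - 5*sin(a)^2 + 4*sin(a) - 1)^2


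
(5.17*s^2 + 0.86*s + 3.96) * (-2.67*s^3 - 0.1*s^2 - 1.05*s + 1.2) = -13.8039*s^5 - 2.8132*s^4 - 16.0877*s^3 + 4.905*s^2 - 3.126*s + 4.752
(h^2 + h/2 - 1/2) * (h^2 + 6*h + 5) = h^4 + 13*h^3/2 + 15*h^2/2 - h/2 - 5/2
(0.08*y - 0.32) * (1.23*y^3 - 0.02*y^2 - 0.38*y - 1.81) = 0.0984*y^4 - 0.3952*y^3 - 0.024*y^2 - 0.0232*y + 0.5792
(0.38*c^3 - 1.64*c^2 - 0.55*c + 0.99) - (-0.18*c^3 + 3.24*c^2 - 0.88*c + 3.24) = 0.56*c^3 - 4.88*c^2 + 0.33*c - 2.25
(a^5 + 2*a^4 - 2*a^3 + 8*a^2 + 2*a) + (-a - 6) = a^5 + 2*a^4 - 2*a^3 + 8*a^2 + a - 6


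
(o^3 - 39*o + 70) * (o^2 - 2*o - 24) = o^5 - 2*o^4 - 63*o^3 + 148*o^2 + 796*o - 1680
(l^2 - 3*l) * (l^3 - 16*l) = l^5 - 3*l^4 - 16*l^3 + 48*l^2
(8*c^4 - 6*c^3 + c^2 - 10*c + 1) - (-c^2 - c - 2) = 8*c^4 - 6*c^3 + 2*c^2 - 9*c + 3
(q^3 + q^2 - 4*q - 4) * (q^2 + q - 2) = q^5 + 2*q^4 - 5*q^3 - 10*q^2 + 4*q + 8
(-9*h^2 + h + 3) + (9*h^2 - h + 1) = 4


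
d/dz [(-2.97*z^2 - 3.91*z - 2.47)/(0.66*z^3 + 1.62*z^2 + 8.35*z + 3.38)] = (1.9602*z^4 + 5.1612*z^3 - 13.5747*z^2 - 12.0744*z + 7.4087)/(0.4356*z^6 + 2.1384*z^5 + 13.6464*z^4 + 31.5156*z^3 + 80.6737*z^2 + 56.446*z + 11.4244)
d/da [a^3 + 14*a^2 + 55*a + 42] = 3*a^2 + 28*a + 55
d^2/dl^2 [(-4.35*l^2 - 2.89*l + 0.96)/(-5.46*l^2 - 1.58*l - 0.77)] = (97.257888*l^3 - 281.444436*l^2 - 122.591196*l + 1.405258)/(162.771336*l^6 + 141.306984*l^5 + 109.755828*l^4 + 43.800128*l^3 + 15.478386*l^2 + 2.810346*l + 0.456533)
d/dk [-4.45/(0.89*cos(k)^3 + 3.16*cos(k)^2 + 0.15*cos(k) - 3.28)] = (11.8815*sin(k)^2 - 28.124*cos(k) - 12.549)*sin(k)/(0.89*cos(k)^3 + 3.16*cos(k)^2 + 0.15*cos(k) - 3.28)^2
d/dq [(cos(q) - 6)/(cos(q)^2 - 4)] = (cos(q)^2 - 12*cos(q) + 4)*sin(q)/(cos(q)^2 - 4)^2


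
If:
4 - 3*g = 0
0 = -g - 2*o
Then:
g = 4/3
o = -2/3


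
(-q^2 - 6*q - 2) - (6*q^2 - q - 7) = -7*q^2 - 5*q + 5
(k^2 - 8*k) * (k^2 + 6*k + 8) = k^4 - 2*k^3 - 40*k^2 - 64*k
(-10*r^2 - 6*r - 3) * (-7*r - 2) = 70*r^3 + 62*r^2 + 33*r + 6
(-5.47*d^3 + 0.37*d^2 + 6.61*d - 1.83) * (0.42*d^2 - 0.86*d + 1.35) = -2.2974*d^5 + 4.8596*d^4 - 4.9265*d^3 - 5.9537*d^2 + 10.4973*d - 2.4705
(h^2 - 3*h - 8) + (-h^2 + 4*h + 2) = h - 6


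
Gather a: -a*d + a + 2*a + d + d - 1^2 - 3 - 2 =a*(3 - d) + 2*d - 6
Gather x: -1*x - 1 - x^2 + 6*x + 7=-x^2 + 5*x + 6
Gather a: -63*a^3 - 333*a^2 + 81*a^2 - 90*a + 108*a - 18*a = -63*a^3 - 252*a^2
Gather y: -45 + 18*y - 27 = 18*y - 72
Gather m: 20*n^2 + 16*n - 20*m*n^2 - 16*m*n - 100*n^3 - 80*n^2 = m*(-20*n^2 - 16*n) - 100*n^3 - 60*n^2 + 16*n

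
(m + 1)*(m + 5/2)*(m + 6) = m^3 + 19*m^2/2 + 47*m/2 + 15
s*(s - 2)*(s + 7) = s^3 + 5*s^2 - 14*s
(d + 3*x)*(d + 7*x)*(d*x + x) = d^3*x + 10*d^2*x^2 + d^2*x + 21*d*x^3 + 10*d*x^2 + 21*x^3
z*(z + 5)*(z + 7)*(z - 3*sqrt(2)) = z^4 - 3*sqrt(2)*z^3 + 12*z^3 - 36*sqrt(2)*z^2 + 35*z^2 - 105*sqrt(2)*z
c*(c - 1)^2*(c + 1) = c^4 - c^3 - c^2 + c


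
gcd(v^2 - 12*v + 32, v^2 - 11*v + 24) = v - 8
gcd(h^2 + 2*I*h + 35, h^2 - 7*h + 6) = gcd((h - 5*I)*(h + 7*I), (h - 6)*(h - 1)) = 1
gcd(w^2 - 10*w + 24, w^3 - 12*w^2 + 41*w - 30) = w - 6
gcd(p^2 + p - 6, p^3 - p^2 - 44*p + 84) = p - 2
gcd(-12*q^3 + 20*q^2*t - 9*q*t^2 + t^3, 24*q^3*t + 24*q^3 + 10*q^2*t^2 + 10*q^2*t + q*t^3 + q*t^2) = 1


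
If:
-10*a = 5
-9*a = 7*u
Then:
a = -1/2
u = 9/14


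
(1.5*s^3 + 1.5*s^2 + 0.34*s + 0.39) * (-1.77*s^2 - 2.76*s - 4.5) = -2.655*s^5 - 6.795*s^4 - 11.4918*s^3 - 8.3787*s^2 - 2.6064*s - 1.755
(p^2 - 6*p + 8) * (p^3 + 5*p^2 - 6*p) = p^5 - p^4 - 28*p^3 + 76*p^2 - 48*p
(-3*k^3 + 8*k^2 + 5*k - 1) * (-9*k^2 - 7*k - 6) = 27*k^5 - 51*k^4 - 83*k^3 - 74*k^2 - 23*k + 6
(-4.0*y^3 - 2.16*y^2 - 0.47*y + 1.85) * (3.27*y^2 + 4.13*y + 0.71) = -13.08*y^5 - 23.5832*y^4 - 13.2977*y^3 + 2.5748*y^2 + 7.3068*y + 1.3135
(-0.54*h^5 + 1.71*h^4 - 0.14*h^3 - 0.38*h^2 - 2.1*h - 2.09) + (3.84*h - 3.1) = -0.54*h^5 + 1.71*h^4 - 0.14*h^3 - 0.38*h^2 + 1.74*h - 5.19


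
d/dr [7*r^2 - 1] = 14*r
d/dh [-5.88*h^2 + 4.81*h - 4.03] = 4.81 - 11.76*h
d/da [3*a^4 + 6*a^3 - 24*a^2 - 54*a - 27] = 12*a^3 + 18*a^2 - 48*a - 54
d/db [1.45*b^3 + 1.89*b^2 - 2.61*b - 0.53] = 4.35*b^2 + 3.78*b - 2.61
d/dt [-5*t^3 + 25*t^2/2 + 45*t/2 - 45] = -15*t^2 + 25*t + 45/2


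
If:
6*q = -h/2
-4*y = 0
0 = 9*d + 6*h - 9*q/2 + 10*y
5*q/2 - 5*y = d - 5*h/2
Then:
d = 0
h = 0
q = 0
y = 0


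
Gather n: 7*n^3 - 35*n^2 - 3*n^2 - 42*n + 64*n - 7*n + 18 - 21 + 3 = 7*n^3 - 38*n^2 + 15*n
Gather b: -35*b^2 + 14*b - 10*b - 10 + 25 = -35*b^2 + 4*b + 15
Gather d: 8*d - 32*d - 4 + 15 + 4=15 - 24*d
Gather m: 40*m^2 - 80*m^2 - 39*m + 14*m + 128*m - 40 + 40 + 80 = -40*m^2 + 103*m + 80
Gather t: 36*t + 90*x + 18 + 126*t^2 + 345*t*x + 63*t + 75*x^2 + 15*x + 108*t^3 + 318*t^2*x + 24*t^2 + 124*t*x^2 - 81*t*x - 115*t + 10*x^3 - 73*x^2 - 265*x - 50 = 108*t^3 + t^2*(318*x + 150) + t*(124*x^2 + 264*x - 16) + 10*x^3 + 2*x^2 - 160*x - 32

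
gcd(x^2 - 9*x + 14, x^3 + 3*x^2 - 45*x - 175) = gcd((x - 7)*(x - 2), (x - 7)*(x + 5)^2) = x - 7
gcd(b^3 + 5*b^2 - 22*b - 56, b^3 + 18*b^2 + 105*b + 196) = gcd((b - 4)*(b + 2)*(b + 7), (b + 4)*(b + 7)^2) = b + 7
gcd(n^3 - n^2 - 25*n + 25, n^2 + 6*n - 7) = n - 1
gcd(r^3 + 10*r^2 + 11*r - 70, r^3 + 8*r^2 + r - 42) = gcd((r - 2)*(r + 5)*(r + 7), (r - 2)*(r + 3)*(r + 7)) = r^2 + 5*r - 14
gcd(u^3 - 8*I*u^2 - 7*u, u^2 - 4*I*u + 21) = u - 7*I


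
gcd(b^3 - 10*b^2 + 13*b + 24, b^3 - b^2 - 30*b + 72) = b - 3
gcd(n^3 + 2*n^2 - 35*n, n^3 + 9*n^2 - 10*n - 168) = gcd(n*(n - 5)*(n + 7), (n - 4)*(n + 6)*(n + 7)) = n + 7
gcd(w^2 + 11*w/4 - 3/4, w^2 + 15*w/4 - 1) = w - 1/4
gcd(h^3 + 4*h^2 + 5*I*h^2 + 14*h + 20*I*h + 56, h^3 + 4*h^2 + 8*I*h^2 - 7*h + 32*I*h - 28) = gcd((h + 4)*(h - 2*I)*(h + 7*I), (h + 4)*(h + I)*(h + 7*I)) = h^2 + h*(4 + 7*I) + 28*I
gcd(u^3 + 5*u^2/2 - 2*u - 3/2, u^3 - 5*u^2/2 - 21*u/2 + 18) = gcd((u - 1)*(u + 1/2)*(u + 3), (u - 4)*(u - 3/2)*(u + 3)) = u + 3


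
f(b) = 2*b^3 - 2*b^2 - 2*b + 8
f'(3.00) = 40.00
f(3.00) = 38.00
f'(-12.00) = 910.00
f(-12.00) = -3712.00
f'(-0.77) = 4.64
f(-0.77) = 7.44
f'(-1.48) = 17.06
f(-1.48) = 0.10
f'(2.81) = 34.14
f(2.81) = 30.96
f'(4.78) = 115.97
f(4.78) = 171.17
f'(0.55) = -2.38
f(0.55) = 6.63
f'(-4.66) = 146.93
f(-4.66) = -228.50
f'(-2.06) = 31.70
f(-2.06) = -13.85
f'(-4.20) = 120.64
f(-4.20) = -167.06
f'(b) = 6*b^2 - 4*b - 2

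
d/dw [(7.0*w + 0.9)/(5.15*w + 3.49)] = (101.94425*w + 69.08455)/(5.15*w + 3.49)^3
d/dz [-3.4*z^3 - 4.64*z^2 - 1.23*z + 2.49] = -10.2*z^2 - 9.28*z - 1.23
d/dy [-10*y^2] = -20*y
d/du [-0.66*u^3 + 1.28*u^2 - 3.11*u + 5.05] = -1.98*u^2 + 2.56*u - 3.11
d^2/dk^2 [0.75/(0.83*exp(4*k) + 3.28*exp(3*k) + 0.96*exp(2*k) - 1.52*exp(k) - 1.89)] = ((-9.96*exp(3*k) - 22.14*exp(2*k) - 2.88*exp(k) + 1.14)*(0.83*exp(4*k) + 3.28*exp(3*k) + 0.96*exp(2*k) - 1.52*exp(k) - 1.89) + 0.75*(3.32*exp(3*k) + 9.84*exp(2*k) + 1.92*exp(k) - 1.52)*(6.64*exp(3*k) + 19.68*exp(2*k) + 3.84*exp(k) - 3.04)*exp(k))*exp(k)/(0.83*exp(4*k) + 3.28*exp(3*k) + 0.96*exp(2*k) - 1.52*exp(k) - 1.89)^3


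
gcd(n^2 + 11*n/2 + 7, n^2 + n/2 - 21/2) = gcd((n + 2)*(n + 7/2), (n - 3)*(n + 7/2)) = n + 7/2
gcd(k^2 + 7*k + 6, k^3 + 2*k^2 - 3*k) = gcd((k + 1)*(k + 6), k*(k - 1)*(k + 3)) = 1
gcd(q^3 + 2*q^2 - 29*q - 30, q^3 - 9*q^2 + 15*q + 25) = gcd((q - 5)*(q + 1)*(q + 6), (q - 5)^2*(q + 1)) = q^2 - 4*q - 5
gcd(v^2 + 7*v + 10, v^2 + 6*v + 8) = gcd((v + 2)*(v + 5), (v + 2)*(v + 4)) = v + 2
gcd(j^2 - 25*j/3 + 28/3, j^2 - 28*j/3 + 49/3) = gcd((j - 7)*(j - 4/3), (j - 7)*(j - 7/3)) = j - 7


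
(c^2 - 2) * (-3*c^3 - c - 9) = -3*c^5 + 5*c^3 - 9*c^2 + 2*c + 18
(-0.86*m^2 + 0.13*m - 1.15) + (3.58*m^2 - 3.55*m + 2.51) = 2.72*m^2 - 3.42*m + 1.36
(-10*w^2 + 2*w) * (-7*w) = 70*w^3 - 14*w^2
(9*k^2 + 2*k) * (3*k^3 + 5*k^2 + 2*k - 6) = 27*k^5 + 51*k^4 + 28*k^3 - 50*k^2 - 12*k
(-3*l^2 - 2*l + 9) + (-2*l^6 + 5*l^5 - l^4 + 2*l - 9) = -2*l^6 + 5*l^5 - l^4 - 3*l^2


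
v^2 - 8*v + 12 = (v - 6)*(v - 2)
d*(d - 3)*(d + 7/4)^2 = d^4 + d^3/2 - 119*d^2/16 - 147*d/16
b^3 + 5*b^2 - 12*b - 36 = (b - 3)*(b + 2)*(b + 6)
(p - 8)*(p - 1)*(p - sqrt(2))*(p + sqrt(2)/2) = p^4 - 9*p^3 - sqrt(2)*p^3/2 + 9*sqrt(2)*p^2/2 + 7*p^2 - 4*sqrt(2)*p + 9*p - 8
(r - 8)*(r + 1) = r^2 - 7*r - 8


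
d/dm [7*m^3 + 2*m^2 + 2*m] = 21*m^2 + 4*m + 2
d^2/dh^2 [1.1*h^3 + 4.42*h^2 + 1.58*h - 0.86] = 6.6*h + 8.84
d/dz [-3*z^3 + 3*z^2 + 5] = 3*z*(2 - 3*z)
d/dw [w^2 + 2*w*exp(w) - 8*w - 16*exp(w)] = 2*w*exp(w) + 2*w - 14*exp(w) - 8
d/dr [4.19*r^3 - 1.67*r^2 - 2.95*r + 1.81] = 12.57*r^2 - 3.34*r - 2.95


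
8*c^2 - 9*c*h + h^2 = (-8*c + h)*(-c + h)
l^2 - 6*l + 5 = (l - 5)*(l - 1)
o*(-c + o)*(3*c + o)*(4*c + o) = -12*c^3*o + 5*c^2*o^2 + 6*c*o^3 + o^4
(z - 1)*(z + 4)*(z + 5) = z^3 + 8*z^2 + 11*z - 20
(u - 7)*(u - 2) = u^2 - 9*u + 14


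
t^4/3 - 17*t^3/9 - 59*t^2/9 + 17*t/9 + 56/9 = (t/3 + 1/3)*(t - 8)*(t - 1)*(t + 7/3)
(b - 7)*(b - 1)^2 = b^3 - 9*b^2 + 15*b - 7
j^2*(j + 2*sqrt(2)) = j^3 + 2*sqrt(2)*j^2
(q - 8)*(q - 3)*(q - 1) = q^3 - 12*q^2 + 35*q - 24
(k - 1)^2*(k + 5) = k^3 + 3*k^2 - 9*k + 5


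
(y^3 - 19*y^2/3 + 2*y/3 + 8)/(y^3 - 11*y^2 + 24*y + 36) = (y - 4/3)/(y - 6)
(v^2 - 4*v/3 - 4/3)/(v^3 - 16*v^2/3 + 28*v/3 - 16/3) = (3*v + 2)/(3*v^2 - 10*v + 8)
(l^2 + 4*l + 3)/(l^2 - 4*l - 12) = (l^2 + 4*l + 3)/(l^2 - 4*l - 12)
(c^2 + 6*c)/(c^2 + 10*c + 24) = c/(c + 4)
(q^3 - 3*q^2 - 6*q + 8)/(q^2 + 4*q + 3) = (q^3 - 3*q^2 - 6*q + 8)/(q^2 + 4*q + 3)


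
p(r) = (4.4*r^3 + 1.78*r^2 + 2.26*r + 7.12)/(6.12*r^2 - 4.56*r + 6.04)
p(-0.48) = 0.62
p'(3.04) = 0.65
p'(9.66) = 0.71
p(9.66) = 7.81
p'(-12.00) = 0.72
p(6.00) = 5.20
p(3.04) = 3.16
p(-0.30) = 0.81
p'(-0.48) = 1.04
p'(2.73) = 0.64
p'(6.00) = 0.71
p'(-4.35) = 0.72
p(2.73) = 2.96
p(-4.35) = -2.34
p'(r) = (4.56 - 12.24*r)*(4.4*r^3 + 1.78*r^2 + 2.26*r + 7.12)/(6.12*r^2 - 4.56*r + 6.04)^2 + (13.2*r^2 + 3.56*r + 2.26)/(6.12*r^2 - 4.56*r + 6.04)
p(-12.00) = -7.82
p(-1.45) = -0.23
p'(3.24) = 0.66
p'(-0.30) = 1.14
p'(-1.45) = 0.77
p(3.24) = 3.29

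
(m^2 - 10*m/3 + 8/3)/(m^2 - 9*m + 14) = (m - 4/3)/(m - 7)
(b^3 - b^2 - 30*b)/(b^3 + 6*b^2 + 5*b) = (b - 6)/(b + 1)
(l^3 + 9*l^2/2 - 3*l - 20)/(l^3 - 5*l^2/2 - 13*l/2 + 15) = (l + 4)/(l - 3)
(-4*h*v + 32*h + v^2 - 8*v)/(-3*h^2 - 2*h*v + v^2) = (4*h*v - 32*h - v^2 + 8*v)/(3*h^2 + 2*h*v - v^2)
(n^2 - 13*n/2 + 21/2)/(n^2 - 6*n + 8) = (2*n^2 - 13*n + 21)/(2*(n^2 - 6*n + 8))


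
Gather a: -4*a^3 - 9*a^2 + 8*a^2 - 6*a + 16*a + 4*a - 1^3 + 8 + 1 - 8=-4*a^3 - a^2 + 14*a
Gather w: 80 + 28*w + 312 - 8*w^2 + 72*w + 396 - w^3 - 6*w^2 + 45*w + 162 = -w^3 - 14*w^2 + 145*w + 950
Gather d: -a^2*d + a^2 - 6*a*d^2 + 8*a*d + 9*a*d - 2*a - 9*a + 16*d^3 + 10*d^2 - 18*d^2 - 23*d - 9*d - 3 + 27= a^2 - 11*a + 16*d^3 + d^2*(-6*a - 8) + d*(-a^2 + 17*a - 32) + 24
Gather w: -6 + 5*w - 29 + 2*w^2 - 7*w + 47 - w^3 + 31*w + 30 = -w^3 + 2*w^2 + 29*w + 42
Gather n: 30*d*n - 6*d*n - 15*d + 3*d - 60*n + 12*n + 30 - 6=-12*d + n*(24*d - 48) + 24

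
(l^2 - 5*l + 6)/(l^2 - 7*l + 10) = (l - 3)/(l - 5)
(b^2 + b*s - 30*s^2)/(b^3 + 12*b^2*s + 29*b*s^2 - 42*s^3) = (-b + 5*s)/(-b^2 - 6*b*s + 7*s^2)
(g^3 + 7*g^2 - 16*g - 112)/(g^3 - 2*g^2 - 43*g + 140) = (g + 4)/(g - 5)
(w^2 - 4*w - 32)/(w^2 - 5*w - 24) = (w + 4)/(w + 3)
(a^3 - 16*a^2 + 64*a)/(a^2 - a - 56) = a*(a - 8)/(a + 7)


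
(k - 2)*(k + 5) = k^2 + 3*k - 10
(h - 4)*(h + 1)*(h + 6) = h^3 + 3*h^2 - 22*h - 24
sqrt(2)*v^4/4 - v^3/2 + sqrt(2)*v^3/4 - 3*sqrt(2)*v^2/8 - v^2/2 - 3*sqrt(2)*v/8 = v*(v/2 + 1/2)*(v - 3*sqrt(2)/2)*(sqrt(2)*v/2 + 1/2)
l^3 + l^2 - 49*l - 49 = (l - 7)*(l + 1)*(l + 7)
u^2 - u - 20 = (u - 5)*(u + 4)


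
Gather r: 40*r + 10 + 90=40*r + 100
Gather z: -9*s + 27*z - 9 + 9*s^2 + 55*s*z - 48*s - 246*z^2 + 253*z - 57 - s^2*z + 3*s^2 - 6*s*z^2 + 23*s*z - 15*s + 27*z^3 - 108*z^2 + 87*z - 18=12*s^2 - 72*s + 27*z^3 + z^2*(-6*s - 354) + z*(-s^2 + 78*s + 367) - 84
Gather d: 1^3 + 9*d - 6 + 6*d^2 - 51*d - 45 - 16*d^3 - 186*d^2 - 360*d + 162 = -16*d^3 - 180*d^2 - 402*d + 112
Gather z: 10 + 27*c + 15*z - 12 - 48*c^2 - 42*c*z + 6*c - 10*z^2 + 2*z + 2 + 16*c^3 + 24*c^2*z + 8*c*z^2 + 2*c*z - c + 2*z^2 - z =16*c^3 - 48*c^2 + 32*c + z^2*(8*c - 8) + z*(24*c^2 - 40*c + 16)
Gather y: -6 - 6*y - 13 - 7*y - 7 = -13*y - 26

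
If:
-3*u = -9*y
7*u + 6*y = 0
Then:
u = 0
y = 0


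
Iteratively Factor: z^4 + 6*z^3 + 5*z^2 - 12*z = (z - 1)*(z^3 + 7*z^2 + 12*z) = (z - 1)*(z + 3)*(z^2 + 4*z) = z*(z - 1)*(z + 3)*(z + 4)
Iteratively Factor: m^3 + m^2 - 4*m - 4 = (m + 2)*(m^2 - m - 2) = (m + 1)*(m + 2)*(m - 2)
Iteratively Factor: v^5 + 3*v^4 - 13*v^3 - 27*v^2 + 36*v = (v - 1)*(v^4 + 4*v^3 - 9*v^2 - 36*v) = (v - 3)*(v - 1)*(v^3 + 7*v^2 + 12*v) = v*(v - 3)*(v - 1)*(v^2 + 7*v + 12) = v*(v - 3)*(v - 1)*(v + 4)*(v + 3)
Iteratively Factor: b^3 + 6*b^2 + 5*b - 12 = (b - 1)*(b^2 + 7*b + 12) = (b - 1)*(b + 3)*(b + 4)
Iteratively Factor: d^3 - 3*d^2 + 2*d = (d - 1)*(d^2 - 2*d) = d*(d - 1)*(d - 2)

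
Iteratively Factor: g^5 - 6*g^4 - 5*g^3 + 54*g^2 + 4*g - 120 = (g + 2)*(g^4 - 8*g^3 + 11*g^2 + 32*g - 60) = (g - 3)*(g + 2)*(g^3 - 5*g^2 - 4*g + 20) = (g - 3)*(g + 2)^2*(g^2 - 7*g + 10) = (g - 3)*(g - 2)*(g + 2)^2*(g - 5)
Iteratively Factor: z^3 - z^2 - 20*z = (z)*(z^2 - z - 20) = z*(z - 5)*(z + 4)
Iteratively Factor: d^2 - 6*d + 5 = (d - 1)*(d - 5)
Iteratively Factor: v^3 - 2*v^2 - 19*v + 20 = (v - 1)*(v^2 - v - 20) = (v - 1)*(v + 4)*(v - 5)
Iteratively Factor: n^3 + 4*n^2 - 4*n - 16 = (n - 2)*(n^2 + 6*n + 8) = (n - 2)*(n + 4)*(n + 2)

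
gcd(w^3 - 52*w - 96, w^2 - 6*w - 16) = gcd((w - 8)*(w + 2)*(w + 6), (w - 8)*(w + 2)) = w^2 - 6*w - 16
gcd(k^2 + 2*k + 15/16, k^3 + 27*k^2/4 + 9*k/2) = k + 3/4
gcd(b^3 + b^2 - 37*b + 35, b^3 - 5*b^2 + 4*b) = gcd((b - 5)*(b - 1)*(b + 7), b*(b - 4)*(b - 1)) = b - 1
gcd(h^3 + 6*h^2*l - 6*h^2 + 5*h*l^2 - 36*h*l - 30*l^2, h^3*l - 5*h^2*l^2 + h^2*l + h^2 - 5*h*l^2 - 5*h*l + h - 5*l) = 1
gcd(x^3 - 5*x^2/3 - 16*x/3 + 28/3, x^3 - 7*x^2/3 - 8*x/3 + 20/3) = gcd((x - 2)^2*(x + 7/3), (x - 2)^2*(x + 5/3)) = x^2 - 4*x + 4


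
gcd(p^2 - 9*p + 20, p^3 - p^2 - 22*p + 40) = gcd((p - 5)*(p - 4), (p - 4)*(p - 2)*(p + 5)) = p - 4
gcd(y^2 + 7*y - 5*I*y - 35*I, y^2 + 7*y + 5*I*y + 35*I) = y + 7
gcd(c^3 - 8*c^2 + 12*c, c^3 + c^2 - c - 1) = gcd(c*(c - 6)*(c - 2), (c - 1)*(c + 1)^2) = 1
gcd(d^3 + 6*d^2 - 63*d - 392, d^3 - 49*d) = d + 7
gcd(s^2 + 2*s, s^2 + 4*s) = s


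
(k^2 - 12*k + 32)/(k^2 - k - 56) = (k - 4)/(k + 7)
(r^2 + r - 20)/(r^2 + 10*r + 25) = (r - 4)/(r + 5)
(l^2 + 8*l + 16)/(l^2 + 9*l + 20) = (l + 4)/(l + 5)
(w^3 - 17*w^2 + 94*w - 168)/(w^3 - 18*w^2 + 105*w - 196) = (w - 6)/(w - 7)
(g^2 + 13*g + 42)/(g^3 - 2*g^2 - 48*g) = (g + 7)/(g*(g - 8))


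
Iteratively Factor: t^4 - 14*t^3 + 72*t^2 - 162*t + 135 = (t - 3)*(t^3 - 11*t^2 + 39*t - 45) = (t - 3)^2*(t^2 - 8*t + 15) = (t - 3)^3*(t - 5)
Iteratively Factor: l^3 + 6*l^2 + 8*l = (l + 2)*(l^2 + 4*l) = (l + 2)*(l + 4)*(l)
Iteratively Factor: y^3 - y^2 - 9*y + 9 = (y - 1)*(y^2 - 9) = (y - 1)*(y + 3)*(y - 3)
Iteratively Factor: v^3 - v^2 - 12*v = (v - 4)*(v^2 + 3*v) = v*(v - 4)*(v + 3)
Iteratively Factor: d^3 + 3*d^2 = (d + 3)*(d^2) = d*(d + 3)*(d)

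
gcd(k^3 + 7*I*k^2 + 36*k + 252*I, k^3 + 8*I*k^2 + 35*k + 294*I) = k^2 + I*k + 42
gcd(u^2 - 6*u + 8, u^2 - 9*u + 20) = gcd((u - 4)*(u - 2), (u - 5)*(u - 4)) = u - 4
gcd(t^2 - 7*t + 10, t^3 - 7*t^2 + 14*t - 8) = t - 2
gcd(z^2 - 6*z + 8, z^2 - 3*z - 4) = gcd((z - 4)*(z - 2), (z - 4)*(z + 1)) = z - 4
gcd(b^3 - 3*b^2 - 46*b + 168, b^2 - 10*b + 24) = b^2 - 10*b + 24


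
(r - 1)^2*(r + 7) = r^3 + 5*r^2 - 13*r + 7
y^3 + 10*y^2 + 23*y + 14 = (y + 1)*(y + 2)*(y + 7)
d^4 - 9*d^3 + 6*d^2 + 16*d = d*(d - 8)*(d - 2)*(d + 1)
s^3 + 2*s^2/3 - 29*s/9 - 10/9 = (s - 5/3)*(s + 1/3)*(s + 2)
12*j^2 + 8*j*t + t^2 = (2*j + t)*(6*j + t)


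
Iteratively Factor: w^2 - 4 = (w - 2)*(w + 2)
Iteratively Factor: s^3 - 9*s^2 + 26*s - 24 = (s - 4)*(s^2 - 5*s + 6) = (s - 4)*(s - 3)*(s - 2)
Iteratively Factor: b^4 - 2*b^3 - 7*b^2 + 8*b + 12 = (b - 2)*(b^3 - 7*b - 6) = (b - 3)*(b - 2)*(b^2 + 3*b + 2) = (b - 3)*(b - 2)*(b + 1)*(b + 2)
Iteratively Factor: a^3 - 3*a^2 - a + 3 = (a - 3)*(a^2 - 1) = (a - 3)*(a - 1)*(a + 1)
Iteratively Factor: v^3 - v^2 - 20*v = (v + 4)*(v^2 - 5*v) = v*(v + 4)*(v - 5)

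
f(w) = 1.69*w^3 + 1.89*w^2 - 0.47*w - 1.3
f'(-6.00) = 159.37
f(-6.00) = -295.48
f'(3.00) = 56.50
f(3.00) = 59.93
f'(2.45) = 39.22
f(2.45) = 33.75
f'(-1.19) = 2.21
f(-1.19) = -0.91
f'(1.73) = 21.24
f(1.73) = 12.29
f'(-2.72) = 26.76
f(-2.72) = -20.05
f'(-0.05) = -0.65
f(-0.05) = -1.27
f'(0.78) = 5.56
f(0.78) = 0.29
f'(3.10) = 59.97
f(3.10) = 65.75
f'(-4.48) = 84.35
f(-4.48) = -113.22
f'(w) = 5.07*w^2 + 3.78*w - 0.47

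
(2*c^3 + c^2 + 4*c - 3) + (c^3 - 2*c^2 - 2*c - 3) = 3*c^3 - c^2 + 2*c - 6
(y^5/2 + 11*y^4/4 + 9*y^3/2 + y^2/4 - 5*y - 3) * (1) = y^5/2 + 11*y^4/4 + 9*y^3/2 + y^2/4 - 5*y - 3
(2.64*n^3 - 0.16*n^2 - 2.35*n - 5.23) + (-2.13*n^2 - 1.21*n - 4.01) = 2.64*n^3 - 2.29*n^2 - 3.56*n - 9.24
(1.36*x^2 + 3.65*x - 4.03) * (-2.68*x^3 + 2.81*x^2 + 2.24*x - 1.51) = -3.6448*x^5 - 5.9604*x^4 + 24.1033*x^3 - 5.2019*x^2 - 14.5387*x + 6.0853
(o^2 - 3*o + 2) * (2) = 2*o^2 - 6*o + 4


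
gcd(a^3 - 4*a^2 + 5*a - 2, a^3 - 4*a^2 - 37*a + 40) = a - 1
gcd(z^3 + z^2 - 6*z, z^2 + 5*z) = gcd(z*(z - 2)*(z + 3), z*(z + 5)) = z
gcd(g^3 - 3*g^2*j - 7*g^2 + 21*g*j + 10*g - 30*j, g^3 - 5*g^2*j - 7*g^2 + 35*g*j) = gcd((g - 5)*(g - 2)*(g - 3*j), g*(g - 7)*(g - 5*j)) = 1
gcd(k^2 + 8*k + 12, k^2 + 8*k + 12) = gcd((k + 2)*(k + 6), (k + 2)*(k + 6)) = k^2 + 8*k + 12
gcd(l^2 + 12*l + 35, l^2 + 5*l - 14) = l + 7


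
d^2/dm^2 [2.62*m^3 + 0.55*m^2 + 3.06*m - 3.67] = 15.72*m + 1.1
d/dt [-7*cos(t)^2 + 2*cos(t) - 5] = 2*(7*cos(t) - 1)*sin(t)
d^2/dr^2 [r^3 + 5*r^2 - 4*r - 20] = 6*r + 10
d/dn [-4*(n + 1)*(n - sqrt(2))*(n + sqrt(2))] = -12*n^2 - 8*n + 8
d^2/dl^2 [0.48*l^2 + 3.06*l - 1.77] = 0.960000000000000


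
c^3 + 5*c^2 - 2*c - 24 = (c - 2)*(c + 3)*(c + 4)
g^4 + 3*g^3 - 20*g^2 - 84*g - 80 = (g - 5)*(g + 2)^2*(g + 4)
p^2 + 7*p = p*(p + 7)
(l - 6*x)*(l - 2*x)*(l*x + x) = l^3*x - 8*l^2*x^2 + l^2*x + 12*l*x^3 - 8*l*x^2 + 12*x^3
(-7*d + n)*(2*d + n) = -14*d^2 - 5*d*n + n^2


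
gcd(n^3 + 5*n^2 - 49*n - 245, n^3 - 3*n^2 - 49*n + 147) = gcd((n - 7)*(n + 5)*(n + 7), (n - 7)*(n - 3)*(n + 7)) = n^2 - 49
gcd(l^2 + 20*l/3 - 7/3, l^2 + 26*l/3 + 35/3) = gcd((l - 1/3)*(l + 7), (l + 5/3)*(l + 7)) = l + 7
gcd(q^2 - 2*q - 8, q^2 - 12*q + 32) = q - 4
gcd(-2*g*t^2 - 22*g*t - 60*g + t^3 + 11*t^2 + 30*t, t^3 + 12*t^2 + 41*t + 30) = t^2 + 11*t + 30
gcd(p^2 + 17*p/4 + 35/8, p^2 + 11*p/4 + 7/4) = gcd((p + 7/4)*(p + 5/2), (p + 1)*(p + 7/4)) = p + 7/4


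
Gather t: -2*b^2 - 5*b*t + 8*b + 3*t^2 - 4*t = -2*b^2 + 8*b + 3*t^2 + t*(-5*b - 4)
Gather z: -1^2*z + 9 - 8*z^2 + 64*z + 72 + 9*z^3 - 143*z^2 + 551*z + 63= 9*z^3 - 151*z^2 + 614*z + 144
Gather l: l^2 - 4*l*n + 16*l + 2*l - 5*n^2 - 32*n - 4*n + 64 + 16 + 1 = l^2 + l*(18 - 4*n) - 5*n^2 - 36*n + 81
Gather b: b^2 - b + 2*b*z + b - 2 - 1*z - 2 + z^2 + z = b^2 + 2*b*z + z^2 - 4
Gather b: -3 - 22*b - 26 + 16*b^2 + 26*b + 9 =16*b^2 + 4*b - 20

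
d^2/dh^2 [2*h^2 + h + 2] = 4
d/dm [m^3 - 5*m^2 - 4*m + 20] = 3*m^2 - 10*m - 4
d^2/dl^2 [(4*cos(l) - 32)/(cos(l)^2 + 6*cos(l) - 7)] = 4*(-9*(1 - cos(2*l))^2*cos(l)/4 + 19*(1 - cos(2*l))^2/2 + 239*cos(l)/2 + 249*cos(2*l) + 24*cos(3*l) + cos(5*l)/2 - 393)/((cos(l) - 1)^3*(cos(l) + 7)^3)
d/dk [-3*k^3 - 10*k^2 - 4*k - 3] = -9*k^2 - 20*k - 4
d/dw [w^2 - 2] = 2*w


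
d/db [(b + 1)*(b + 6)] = 2*b + 7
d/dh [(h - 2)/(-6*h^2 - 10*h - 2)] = (3*h^2 - 12*h - 11)/(2*(9*h^4 + 30*h^3 + 31*h^2 + 10*h + 1))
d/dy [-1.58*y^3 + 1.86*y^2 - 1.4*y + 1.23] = -4.74*y^2 + 3.72*y - 1.4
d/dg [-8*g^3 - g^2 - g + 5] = -24*g^2 - 2*g - 1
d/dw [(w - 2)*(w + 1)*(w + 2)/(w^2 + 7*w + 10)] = (w^2 + 10*w - 3)/(w^2 + 10*w + 25)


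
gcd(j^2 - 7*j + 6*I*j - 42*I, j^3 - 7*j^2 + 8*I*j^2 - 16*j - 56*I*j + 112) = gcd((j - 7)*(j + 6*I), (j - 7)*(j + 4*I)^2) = j - 7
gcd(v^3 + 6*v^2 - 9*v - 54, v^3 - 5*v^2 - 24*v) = v + 3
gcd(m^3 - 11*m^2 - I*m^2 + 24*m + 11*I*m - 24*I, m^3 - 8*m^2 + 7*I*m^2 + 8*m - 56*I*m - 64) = m^2 + m*(-8 - I) + 8*I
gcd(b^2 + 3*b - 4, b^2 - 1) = b - 1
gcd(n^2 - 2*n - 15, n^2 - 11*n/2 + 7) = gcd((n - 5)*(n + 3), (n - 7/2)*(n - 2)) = 1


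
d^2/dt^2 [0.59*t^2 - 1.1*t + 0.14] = 1.18000000000000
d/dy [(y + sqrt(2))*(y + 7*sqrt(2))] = 2*y + 8*sqrt(2)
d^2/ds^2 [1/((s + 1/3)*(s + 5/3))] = 162*(27*s^2 + 54*s + 31)/(729*s^6 + 4374*s^5 + 9963*s^4 + 10692*s^3 + 5535*s^2 + 1350*s + 125)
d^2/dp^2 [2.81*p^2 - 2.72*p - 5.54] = 5.62000000000000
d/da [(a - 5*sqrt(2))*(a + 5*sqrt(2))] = 2*a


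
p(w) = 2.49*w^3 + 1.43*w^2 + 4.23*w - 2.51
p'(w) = 7.47*w^2 + 2.86*w + 4.23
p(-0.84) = -6.53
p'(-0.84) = 7.10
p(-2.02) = -25.74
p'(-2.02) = 28.93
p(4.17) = 220.55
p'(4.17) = 146.05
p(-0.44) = -4.31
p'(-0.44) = 4.42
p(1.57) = 17.29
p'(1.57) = 27.13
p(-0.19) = -3.28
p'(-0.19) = 3.96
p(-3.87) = -141.79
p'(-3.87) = 105.04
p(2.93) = 84.79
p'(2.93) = 76.74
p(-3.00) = -69.56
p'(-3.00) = 62.88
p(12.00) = 4556.89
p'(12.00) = 1114.23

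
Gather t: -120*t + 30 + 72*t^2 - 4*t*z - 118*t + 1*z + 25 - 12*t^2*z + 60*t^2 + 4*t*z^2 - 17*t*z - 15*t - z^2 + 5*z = t^2*(132 - 12*z) + t*(4*z^2 - 21*z - 253) - z^2 + 6*z + 55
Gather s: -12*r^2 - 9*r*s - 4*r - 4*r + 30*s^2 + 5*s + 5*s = -12*r^2 - 8*r + 30*s^2 + s*(10 - 9*r)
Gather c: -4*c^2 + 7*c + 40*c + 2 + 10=-4*c^2 + 47*c + 12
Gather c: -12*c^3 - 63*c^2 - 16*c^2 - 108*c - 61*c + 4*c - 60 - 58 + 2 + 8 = -12*c^3 - 79*c^2 - 165*c - 108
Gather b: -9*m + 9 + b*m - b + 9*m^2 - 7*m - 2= b*(m - 1) + 9*m^2 - 16*m + 7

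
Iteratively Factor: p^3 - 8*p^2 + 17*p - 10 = (p - 2)*(p^2 - 6*p + 5) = (p - 2)*(p - 1)*(p - 5)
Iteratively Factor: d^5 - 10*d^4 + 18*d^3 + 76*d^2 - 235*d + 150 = (d - 5)*(d^4 - 5*d^3 - 7*d^2 + 41*d - 30) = (d - 5)*(d - 2)*(d^3 - 3*d^2 - 13*d + 15) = (d - 5)*(d - 2)*(d + 3)*(d^2 - 6*d + 5) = (d - 5)^2*(d - 2)*(d + 3)*(d - 1)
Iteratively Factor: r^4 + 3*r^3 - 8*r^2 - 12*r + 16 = (r + 4)*(r^3 - r^2 - 4*r + 4) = (r + 2)*(r + 4)*(r^2 - 3*r + 2) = (r - 2)*(r + 2)*(r + 4)*(r - 1)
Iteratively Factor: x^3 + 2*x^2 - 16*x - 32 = (x + 2)*(x^2 - 16) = (x - 4)*(x + 2)*(x + 4)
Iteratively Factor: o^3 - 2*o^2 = (o)*(o^2 - 2*o) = o*(o - 2)*(o)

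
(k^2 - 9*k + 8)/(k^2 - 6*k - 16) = (k - 1)/(k + 2)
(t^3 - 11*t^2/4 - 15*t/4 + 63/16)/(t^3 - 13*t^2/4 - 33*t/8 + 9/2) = (t - 7/2)/(t - 4)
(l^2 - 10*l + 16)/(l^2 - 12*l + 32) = (l - 2)/(l - 4)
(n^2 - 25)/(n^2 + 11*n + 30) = (n - 5)/(n + 6)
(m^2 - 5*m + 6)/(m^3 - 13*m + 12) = (m - 2)/(m^2 + 3*m - 4)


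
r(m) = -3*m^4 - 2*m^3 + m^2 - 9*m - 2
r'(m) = -12*m^3 - 6*m^2 + 2*m - 9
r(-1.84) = -3.98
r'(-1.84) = 41.76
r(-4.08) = -644.11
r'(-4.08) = 697.97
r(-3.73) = -431.43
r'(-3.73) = 522.80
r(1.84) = -62.02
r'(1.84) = -100.39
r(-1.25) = 7.39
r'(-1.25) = 2.56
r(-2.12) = -19.97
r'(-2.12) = 74.13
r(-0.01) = -1.91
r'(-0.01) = -9.02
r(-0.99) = 6.95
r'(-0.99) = -5.22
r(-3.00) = -155.00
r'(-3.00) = 255.00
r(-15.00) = -144767.00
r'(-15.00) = 39111.00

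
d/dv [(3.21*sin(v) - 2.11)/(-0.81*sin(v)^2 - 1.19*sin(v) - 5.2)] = (2.6001*sin(v)^2 - 3.4182*sin(v) - 19.2029)*cos(v)/(0.6561*sin(v)^4 + 1.9278*sin(v)^3 + 9.8401*sin(v)^2 + 12.376*sin(v) + 27.04)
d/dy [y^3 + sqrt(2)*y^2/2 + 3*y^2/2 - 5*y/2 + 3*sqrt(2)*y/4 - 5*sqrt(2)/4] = 3*y^2 + sqrt(2)*y + 3*y - 5/2 + 3*sqrt(2)/4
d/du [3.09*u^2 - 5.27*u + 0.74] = 6.18*u - 5.27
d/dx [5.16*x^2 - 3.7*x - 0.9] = 10.32*x - 3.7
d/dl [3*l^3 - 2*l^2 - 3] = l*(9*l - 4)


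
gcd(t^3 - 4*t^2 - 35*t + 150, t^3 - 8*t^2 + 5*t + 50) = t^2 - 10*t + 25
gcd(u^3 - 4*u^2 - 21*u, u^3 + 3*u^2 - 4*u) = u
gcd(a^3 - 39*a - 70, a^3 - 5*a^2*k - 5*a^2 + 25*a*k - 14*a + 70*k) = a^2 - 5*a - 14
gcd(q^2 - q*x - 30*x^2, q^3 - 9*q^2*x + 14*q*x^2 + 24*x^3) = -q + 6*x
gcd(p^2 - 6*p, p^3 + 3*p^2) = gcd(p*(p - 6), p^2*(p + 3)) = p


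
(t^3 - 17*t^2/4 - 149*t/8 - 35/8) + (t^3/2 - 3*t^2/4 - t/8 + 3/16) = 3*t^3/2 - 5*t^2 - 75*t/4 - 67/16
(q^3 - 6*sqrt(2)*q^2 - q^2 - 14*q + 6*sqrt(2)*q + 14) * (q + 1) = q^4 - 6*sqrt(2)*q^3 - 15*q^2 + 6*sqrt(2)*q + 14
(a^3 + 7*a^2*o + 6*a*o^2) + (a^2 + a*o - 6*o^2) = a^3 + 7*a^2*o + a^2 + 6*a*o^2 + a*o - 6*o^2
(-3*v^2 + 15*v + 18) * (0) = 0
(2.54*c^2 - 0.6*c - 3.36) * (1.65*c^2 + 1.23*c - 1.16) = 4.191*c^4 + 2.1342*c^3 - 9.2284*c^2 - 3.4368*c + 3.8976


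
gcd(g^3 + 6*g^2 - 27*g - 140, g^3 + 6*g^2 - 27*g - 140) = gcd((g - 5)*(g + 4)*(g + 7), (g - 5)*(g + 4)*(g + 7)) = g^3 + 6*g^2 - 27*g - 140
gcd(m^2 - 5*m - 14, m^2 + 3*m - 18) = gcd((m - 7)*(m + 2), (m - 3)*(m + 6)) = 1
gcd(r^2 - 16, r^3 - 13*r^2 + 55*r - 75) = 1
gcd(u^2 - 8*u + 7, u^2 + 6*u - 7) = u - 1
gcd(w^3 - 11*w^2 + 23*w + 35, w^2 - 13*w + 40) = w - 5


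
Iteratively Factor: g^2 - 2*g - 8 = (g - 4)*(g + 2)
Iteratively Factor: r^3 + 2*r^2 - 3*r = (r + 3)*(r^2 - r) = r*(r + 3)*(r - 1)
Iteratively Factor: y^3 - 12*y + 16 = (y - 2)*(y^2 + 2*y - 8) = (y - 2)*(y + 4)*(y - 2)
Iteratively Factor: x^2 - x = (x)*(x - 1)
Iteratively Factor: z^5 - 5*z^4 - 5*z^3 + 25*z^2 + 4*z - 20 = (z - 1)*(z^4 - 4*z^3 - 9*z^2 + 16*z + 20) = (z - 2)*(z - 1)*(z^3 - 2*z^2 - 13*z - 10) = (z - 5)*(z - 2)*(z - 1)*(z^2 + 3*z + 2) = (z - 5)*(z - 2)*(z - 1)*(z + 1)*(z + 2)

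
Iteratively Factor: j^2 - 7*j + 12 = (j - 3)*(j - 4)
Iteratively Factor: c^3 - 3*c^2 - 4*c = (c)*(c^2 - 3*c - 4) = c*(c + 1)*(c - 4)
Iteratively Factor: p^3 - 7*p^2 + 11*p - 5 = (p - 1)*(p^2 - 6*p + 5) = (p - 1)^2*(p - 5)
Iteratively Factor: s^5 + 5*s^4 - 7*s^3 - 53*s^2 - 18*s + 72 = (s + 3)*(s^4 + 2*s^3 - 13*s^2 - 14*s + 24) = (s - 3)*(s + 3)*(s^3 + 5*s^2 + 2*s - 8) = (s - 3)*(s + 2)*(s + 3)*(s^2 + 3*s - 4) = (s - 3)*(s - 1)*(s + 2)*(s + 3)*(s + 4)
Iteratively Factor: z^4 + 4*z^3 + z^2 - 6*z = (z)*(z^3 + 4*z^2 + z - 6) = z*(z - 1)*(z^2 + 5*z + 6) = z*(z - 1)*(z + 3)*(z + 2)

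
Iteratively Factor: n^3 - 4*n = (n)*(n^2 - 4) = n*(n + 2)*(n - 2)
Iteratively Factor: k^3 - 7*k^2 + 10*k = (k - 2)*(k^2 - 5*k) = k*(k - 2)*(k - 5)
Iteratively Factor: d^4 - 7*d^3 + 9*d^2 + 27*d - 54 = (d - 3)*(d^3 - 4*d^2 - 3*d + 18) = (d - 3)^2*(d^2 - d - 6) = (d - 3)^3*(d + 2)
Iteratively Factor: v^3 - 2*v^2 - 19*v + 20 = (v - 1)*(v^2 - v - 20) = (v - 1)*(v + 4)*(v - 5)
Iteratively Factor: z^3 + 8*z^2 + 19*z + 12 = (z + 1)*(z^2 + 7*z + 12) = (z + 1)*(z + 4)*(z + 3)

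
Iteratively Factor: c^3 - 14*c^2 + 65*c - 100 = (c - 5)*(c^2 - 9*c + 20) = (c - 5)*(c - 4)*(c - 5)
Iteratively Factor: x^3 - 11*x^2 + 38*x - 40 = (x - 2)*(x^2 - 9*x + 20) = (x - 5)*(x - 2)*(x - 4)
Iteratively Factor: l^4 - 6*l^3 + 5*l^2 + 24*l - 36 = (l - 2)*(l^3 - 4*l^2 - 3*l + 18) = (l - 2)*(l + 2)*(l^2 - 6*l + 9) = (l - 3)*(l - 2)*(l + 2)*(l - 3)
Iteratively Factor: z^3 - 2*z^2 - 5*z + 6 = (z - 3)*(z^2 + z - 2) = (z - 3)*(z + 2)*(z - 1)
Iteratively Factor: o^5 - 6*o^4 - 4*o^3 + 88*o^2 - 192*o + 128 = (o - 2)*(o^4 - 4*o^3 - 12*o^2 + 64*o - 64) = (o - 4)*(o - 2)*(o^3 - 12*o + 16) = (o - 4)*(o - 2)^2*(o^2 + 2*o - 8) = (o - 4)*(o - 2)^2*(o + 4)*(o - 2)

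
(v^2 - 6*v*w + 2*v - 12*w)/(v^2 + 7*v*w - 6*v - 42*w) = (v^2 - 6*v*w + 2*v - 12*w)/(v^2 + 7*v*w - 6*v - 42*w)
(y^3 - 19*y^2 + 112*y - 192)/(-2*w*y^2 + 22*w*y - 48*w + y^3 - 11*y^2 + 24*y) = (y - 8)/(-2*w + y)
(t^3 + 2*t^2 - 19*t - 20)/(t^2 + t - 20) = t + 1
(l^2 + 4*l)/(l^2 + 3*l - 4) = l/(l - 1)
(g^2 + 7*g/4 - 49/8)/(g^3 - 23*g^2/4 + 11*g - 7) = (g + 7/2)/(g^2 - 4*g + 4)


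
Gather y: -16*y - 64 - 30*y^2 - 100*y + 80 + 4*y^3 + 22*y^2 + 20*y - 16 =4*y^3 - 8*y^2 - 96*y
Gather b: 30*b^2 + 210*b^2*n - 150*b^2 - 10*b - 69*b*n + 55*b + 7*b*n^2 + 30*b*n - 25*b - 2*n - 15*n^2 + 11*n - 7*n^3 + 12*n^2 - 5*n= b^2*(210*n - 120) + b*(7*n^2 - 39*n + 20) - 7*n^3 - 3*n^2 + 4*n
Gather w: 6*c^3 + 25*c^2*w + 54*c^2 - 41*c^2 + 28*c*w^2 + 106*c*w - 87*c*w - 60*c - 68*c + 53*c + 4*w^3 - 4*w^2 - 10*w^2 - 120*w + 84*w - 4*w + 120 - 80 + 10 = 6*c^3 + 13*c^2 - 75*c + 4*w^3 + w^2*(28*c - 14) + w*(25*c^2 + 19*c - 40) + 50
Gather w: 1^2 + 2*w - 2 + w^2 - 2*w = w^2 - 1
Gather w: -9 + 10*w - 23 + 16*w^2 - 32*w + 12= 16*w^2 - 22*w - 20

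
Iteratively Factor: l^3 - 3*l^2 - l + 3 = (l - 1)*(l^2 - 2*l - 3) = (l - 1)*(l + 1)*(l - 3)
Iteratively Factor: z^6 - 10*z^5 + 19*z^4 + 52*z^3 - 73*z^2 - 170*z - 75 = (z + 1)*(z^5 - 11*z^4 + 30*z^3 + 22*z^2 - 95*z - 75) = (z + 1)^2*(z^4 - 12*z^3 + 42*z^2 - 20*z - 75) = (z + 1)^3*(z^3 - 13*z^2 + 55*z - 75) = (z - 5)*(z + 1)^3*(z^2 - 8*z + 15) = (z - 5)^2*(z + 1)^3*(z - 3)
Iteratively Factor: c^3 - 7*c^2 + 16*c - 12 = (c - 2)*(c^2 - 5*c + 6) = (c - 2)^2*(c - 3)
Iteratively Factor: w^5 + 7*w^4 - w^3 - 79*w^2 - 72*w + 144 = (w - 1)*(w^4 + 8*w^3 + 7*w^2 - 72*w - 144) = (w - 1)*(w + 4)*(w^3 + 4*w^2 - 9*w - 36) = (w - 1)*(w + 3)*(w + 4)*(w^2 + w - 12) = (w - 3)*(w - 1)*(w + 3)*(w + 4)*(w + 4)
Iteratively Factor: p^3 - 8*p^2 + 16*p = (p - 4)*(p^2 - 4*p) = (p - 4)^2*(p)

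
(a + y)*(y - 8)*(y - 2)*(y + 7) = a*y^3 - 3*a*y^2 - 54*a*y + 112*a + y^4 - 3*y^3 - 54*y^2 + 112*y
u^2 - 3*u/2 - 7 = (u - 7/2)*(u + 2)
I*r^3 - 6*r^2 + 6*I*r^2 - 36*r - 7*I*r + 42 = (r + 7)*(r + 6*I)*(I*r - I)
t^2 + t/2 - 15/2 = (t - 5/2)*(t + 3)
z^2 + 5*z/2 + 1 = (z + 1/2)*(z + 2)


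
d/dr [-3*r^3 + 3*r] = 3 - 9*r^2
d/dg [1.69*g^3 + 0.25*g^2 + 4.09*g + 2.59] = 5.07*g^2 + 0.5*g + 4.09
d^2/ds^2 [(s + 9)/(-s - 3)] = -12/(s + 3)^3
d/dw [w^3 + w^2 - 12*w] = 3*w^2 + 2*w - 12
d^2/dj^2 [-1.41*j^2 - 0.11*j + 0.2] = -2.82000000000000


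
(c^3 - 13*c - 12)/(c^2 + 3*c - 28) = (c^2 + 4*c + 3)/(c + 7)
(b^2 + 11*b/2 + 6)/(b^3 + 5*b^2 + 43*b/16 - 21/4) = 8*(2*b + 3)/(16*b^2 + 16*b - 21)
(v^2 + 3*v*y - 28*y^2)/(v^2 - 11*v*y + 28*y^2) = (-v - 7*y)/(-v + 7*y)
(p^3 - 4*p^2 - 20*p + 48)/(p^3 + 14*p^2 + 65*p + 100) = (p^2 - 8*p + 12)/(p^2 + 10*p + 25)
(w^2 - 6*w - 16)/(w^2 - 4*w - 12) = (w - 8)/(w - 6)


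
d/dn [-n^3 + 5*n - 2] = 5 - 3*n^2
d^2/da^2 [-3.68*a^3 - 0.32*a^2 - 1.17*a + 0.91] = -22.08*a - 0.64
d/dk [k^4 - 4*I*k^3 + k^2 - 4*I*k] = 4*k^3 - 12*I*k^2 + 2*k - 4*I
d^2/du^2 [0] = 0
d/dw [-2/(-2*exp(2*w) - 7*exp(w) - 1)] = (-8*exp(w) - 14)*exp(w)/(2*exp(2*w) + 7*exp(w) + 1)^2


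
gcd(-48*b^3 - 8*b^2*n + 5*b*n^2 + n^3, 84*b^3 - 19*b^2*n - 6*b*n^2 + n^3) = 12*b^2 - b*n - n^2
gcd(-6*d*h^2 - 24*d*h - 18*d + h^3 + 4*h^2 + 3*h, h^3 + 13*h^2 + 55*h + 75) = h + 3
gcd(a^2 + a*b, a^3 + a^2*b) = a^2 + a*b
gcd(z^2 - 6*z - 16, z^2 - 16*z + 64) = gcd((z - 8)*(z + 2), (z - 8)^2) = z - 8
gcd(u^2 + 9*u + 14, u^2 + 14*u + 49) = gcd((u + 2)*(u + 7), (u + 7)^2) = u + 7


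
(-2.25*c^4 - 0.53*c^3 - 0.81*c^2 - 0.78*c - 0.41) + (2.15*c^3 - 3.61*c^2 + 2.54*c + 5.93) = -2.25*c^4 + 1.62*c^3 - 4.42*c^2 + 1.76*c + 5.52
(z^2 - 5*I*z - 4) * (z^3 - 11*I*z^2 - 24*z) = z^5 - 16*I*z^4 - 83*z^3 + 164*I*z^2 + 96*z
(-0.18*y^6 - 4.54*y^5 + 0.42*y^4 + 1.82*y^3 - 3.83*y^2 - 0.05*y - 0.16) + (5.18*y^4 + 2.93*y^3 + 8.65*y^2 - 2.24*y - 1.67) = -0.18*y^6 - 4.54*y^5 + 5.6*y^4 + 4.75*y^3 + 4.82*y^2 - 2.29*y - 1.83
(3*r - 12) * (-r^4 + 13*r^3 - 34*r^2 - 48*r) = -3*r^5 + 51*r^4 - 258*r^3 + 264*r^2 + 576*r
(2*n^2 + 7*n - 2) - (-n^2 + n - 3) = 3*n^2 + 6*n + 1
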